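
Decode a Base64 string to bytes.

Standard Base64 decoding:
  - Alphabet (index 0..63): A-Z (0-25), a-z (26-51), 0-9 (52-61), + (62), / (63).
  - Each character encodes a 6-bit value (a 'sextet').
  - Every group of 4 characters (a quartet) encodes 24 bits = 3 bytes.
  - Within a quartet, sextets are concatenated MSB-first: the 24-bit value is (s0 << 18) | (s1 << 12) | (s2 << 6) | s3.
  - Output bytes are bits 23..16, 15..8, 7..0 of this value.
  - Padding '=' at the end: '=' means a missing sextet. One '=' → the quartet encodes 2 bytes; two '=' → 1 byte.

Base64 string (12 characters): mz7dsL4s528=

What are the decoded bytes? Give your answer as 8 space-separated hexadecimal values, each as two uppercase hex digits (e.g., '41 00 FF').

Answer: 9B 3E DD B0 BE 2C E7 6F

Derivation:
After char 0 ('m'=38): chars_in_quartet=1 acc=0x26 bytes_emitted=0
After char 1 ('z'=51): chars_in_quartet=2 acc=0x9B3 bytes_emitted=0
After char 2 ('7'=59): chars_in_quartet=3 acc=0x26CFB bytes_emitted=0
After char 3 ('d'=29): chars_in_quartet=4 acc=0x9B3EDD -> emit 9B 3E DD, reset; bytes_emitted=3
After char 4 ('s'=44): chars_in_quartet=1 acc=0x2C bytes_emitted=3
After char 5 ('L'=11): chars_in_quartet=2 acc=0xB0B bytes_emitted=3
After char 6 ('4'=56): chars_in_quartet=3 acc=0x2C2F8 bytes_emitted=3
After char 7 ('s'=44): chars_in_quartet=4 acc=0xB0BE2C -> emit B0 BE 2C, reset; bytes_emitted=6
After char 8 ('5'=57): chars_in_quartet=1 acc=0x39 bytes_emitted=6
After char 9 ('2'=54): chars_in_quartet=2 acc=0xE76 bytes_emitted=6
After char 10 ('8'=60): chars_in_quartet=3 acc=0x39DBC bytes_emitted=6
Padding '=': partial quartet acc=0x39DBC -> emit E7 6F; bytes_emitted=8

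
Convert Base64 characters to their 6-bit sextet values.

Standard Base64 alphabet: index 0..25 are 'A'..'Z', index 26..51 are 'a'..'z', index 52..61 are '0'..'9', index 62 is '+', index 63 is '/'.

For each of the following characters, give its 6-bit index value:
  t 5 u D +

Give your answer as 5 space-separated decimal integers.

't': a..z range, 26 + ord('t') − ord('a') = 45
'5': 0..9 range, 52 + ord('5') − ord('0') = 57
'u': a..z range, 26 + ord('u') − ord('a') = 46
'D': A..Z range, ord('D') − ord('A') = 3
'+': index 62

Answer: 45 57 46 3 62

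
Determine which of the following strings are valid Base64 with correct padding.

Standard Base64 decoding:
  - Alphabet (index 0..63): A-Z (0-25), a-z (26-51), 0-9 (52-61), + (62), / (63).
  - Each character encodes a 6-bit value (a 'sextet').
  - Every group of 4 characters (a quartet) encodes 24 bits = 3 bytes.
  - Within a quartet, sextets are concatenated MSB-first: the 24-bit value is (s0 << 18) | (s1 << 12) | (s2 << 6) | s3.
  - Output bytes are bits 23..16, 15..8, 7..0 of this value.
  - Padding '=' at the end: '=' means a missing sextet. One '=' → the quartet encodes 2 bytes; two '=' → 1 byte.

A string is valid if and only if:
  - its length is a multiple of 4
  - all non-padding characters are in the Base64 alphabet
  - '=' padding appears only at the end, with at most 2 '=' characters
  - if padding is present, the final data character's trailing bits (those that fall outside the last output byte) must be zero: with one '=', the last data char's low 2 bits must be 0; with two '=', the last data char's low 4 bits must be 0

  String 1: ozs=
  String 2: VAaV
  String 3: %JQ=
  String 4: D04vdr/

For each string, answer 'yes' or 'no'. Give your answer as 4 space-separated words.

String 1: 'ozs=' → valid
String 2: 'VAaV' → valid
String 3: '%JQ=' → invalid (bad char(s): ['%'])
String 4: 'D04vdr/' → invalid (len=7 not mult of 4)

Answer: yes yes no no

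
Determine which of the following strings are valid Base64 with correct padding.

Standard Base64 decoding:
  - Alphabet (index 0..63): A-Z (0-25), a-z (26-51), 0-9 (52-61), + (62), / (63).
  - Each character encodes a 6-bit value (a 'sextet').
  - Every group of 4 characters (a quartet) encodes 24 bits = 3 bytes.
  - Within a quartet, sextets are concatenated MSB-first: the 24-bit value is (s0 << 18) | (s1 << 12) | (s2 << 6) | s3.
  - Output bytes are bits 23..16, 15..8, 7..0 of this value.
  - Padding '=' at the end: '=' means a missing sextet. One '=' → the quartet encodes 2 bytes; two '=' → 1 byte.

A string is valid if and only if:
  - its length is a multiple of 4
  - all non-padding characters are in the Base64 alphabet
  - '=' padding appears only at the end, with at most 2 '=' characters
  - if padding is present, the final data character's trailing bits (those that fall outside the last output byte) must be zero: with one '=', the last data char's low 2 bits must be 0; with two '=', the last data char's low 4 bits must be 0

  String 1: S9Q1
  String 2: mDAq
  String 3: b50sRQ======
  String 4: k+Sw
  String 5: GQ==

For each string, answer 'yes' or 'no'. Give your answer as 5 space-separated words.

Answer: yes yes no yes yes

Derivation:
String 1: 'S9Q1' → valid
String 2: 'mDAq' → valid
String 3: 'b50sRQ======' → invalid (6 pad chars (max 2))
String 4: 'k+Sw' → valid
String 5: 'GQ==' → valid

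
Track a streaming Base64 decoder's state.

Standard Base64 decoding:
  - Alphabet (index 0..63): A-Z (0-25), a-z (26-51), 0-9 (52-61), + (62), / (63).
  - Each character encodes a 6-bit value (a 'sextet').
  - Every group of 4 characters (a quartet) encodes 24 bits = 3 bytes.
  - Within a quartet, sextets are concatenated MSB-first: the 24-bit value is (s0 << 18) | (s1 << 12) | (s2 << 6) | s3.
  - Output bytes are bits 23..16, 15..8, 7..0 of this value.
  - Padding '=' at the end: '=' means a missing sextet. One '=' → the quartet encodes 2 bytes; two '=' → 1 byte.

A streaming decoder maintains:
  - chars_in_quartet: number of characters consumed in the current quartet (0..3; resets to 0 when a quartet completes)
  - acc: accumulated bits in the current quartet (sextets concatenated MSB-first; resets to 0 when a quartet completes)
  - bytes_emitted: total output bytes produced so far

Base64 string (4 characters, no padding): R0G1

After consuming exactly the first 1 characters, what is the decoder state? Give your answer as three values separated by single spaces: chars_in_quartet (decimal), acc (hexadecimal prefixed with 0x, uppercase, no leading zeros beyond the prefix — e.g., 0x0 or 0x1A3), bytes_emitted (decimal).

After char 0 ('R'=17): chars_in_quartet=1 acc=0x11 bytes_emitted=0

Answer: 1 0x11 0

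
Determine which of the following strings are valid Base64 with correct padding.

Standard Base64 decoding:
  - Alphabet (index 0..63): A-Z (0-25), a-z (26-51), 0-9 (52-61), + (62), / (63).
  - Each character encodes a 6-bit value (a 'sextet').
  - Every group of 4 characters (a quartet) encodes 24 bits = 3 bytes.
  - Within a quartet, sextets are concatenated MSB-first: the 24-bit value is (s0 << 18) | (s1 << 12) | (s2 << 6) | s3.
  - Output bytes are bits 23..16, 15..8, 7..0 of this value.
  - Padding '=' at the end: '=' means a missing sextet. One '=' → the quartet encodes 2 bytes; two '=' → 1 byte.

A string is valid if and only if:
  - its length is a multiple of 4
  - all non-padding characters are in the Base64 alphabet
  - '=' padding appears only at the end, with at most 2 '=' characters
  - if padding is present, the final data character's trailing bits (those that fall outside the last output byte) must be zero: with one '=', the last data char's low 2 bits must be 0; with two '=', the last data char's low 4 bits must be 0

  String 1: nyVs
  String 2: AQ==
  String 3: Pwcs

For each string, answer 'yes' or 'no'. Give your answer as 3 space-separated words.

Answer: yes yes yes

Derivation:
String 1: 'nyVs' → valid
String 2: 'AQ==' → valid
String 3: 'Pwcs' → valid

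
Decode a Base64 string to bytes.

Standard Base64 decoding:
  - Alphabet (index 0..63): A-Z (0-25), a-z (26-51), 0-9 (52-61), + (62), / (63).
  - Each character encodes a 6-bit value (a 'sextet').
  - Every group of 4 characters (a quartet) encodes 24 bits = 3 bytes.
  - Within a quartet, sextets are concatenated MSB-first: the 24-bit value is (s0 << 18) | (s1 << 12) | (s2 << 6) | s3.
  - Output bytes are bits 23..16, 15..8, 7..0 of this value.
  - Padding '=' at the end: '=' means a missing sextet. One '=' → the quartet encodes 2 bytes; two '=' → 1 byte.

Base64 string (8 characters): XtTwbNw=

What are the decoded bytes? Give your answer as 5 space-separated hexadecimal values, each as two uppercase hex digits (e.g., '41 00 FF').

After char 0 ('X'=23): chars_in_quartet=1 acc=0x17 bytes_emitted=0
After char 1 ('t'=45): chars_in_quartet=2 acc=0x5ED bytes_emitted=0
After char 2 ('T'=19): chars_in_quartet=3 acc=0x17B53 bytes_emitted=0
After char 3 ('w'=48): chars_in_quartet=4 acc=0x5ED4F0 -> emit 5E D4 F0, reset; bytes_emitted=3
After char 4 ('b'=27): chars_in_quartet=1 acc=0x1B bytes_emitted=3
After char 5 ('N'=13): chars_in_quartet=2 acc=0x6CD bytes_emitted=3
After char 6 ('w'=48): chars_in_quartet=3 acc=0x1B370 bytes_emitted=3
Padding '=': partial quartet acc=0x1B370 -> emit 6C DC; bytes_emitted=5

Answer: 5E D4 F0 6C DC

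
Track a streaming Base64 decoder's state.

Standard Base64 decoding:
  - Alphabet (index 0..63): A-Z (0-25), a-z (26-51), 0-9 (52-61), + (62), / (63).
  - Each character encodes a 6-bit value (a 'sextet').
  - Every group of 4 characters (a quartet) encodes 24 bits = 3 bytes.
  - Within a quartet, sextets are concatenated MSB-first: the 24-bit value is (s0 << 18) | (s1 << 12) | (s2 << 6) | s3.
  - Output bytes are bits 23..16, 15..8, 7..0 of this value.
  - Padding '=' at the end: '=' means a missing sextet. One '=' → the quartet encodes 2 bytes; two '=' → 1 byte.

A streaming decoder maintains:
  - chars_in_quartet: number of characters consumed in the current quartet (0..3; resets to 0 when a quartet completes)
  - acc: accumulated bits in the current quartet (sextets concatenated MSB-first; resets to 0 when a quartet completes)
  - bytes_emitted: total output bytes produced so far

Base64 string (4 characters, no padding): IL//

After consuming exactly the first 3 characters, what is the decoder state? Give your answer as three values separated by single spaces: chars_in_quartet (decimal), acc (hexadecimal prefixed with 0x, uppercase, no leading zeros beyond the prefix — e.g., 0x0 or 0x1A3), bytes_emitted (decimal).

Answer: 3 0x82FF 0

Derivation:
After char 0 ('I'=8): chars_in_quartet=1 acc=0x8 bytes_emitted=0
After char 1 ('L'=11): chars_in_quartet=2 acc=0x20B bytes_emitted=0
After char 2 ('/'=63): chars_in_quartet=3 acc=0x82FF bytes_emitted=0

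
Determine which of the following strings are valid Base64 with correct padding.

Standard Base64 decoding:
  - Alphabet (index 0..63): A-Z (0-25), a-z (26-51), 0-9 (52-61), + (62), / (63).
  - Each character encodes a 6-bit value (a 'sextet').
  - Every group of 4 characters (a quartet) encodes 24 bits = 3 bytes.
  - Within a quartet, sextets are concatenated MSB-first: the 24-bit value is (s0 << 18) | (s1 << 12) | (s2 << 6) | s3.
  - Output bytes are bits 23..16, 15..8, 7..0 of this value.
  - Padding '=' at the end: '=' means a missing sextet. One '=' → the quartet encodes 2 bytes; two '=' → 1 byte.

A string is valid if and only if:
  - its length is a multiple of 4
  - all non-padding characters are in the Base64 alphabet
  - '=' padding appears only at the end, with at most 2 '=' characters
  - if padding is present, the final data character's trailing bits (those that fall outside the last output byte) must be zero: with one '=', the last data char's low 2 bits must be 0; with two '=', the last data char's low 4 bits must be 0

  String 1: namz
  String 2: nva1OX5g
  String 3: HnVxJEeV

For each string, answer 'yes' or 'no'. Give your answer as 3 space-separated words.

Answer: yes yes yes

Derivation:
String 1: 'namz' → valid
String 2: 'nva1OX5g' → valid
String 3: 'HnVxJEeV' → valid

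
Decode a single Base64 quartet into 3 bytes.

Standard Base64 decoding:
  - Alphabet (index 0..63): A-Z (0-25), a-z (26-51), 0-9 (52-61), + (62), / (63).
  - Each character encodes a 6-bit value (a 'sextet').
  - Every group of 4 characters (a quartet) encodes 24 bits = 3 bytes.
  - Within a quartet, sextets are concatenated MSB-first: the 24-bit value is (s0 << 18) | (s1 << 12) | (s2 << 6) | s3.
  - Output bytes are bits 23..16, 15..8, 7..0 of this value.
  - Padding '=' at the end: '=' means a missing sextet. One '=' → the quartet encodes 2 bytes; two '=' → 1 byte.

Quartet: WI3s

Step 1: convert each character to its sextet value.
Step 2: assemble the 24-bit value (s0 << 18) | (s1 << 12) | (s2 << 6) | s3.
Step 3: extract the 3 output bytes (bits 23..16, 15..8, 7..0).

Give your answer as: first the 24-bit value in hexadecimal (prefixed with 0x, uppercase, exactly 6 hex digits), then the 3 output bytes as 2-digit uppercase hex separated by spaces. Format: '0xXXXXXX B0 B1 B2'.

Sextets: W=22, I=8, 3=55, s=44
24-bit: (22<<18) | (8<<12) | (55<<6) | 44
      = 0x580000 | 0x008000 | 0x000DC0 | 0x00002C
      = 0x588DEC
Bytes: (v>>16)&0xFF=58, (v>>8)&0xFF=8D, v&0xFF=EC

Answer: 0x588DEC 58 8D EC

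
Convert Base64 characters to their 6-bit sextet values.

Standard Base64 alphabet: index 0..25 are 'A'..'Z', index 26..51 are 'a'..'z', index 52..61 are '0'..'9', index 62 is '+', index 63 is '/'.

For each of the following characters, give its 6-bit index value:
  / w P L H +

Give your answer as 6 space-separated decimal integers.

'/': index 63
'w': a..z range, 26 + ord('w') − ord('a') = 48
'P': A..Z range, ord('P') − ord('A') = 15
'L': A..Z range, ord('L') − ord('A') = 11
'H': A..Z range, ord('H') − ord('A') = 7
'+': index 62

Answer: 63 48 15 11 7 62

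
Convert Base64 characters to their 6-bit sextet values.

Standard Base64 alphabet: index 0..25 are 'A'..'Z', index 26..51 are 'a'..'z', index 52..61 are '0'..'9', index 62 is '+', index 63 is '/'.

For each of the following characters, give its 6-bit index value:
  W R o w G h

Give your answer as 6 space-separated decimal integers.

Answer: 22 17 40 48 6 33

Derivation:
'W': A..Z range, ord('W') − ord('A') = 22
'R': A..Z range, ord('R') − ord('A') = 17
'o': a..z range, 26 + ord('o') − ord('a') = 40
'w': a..z range, 26 + ord('w') − ord('a') = 48
'G': A..Z range, ord('G') − ord('A') = 6
'h': a..z range, 26 + ord('h') − ord('a') = 33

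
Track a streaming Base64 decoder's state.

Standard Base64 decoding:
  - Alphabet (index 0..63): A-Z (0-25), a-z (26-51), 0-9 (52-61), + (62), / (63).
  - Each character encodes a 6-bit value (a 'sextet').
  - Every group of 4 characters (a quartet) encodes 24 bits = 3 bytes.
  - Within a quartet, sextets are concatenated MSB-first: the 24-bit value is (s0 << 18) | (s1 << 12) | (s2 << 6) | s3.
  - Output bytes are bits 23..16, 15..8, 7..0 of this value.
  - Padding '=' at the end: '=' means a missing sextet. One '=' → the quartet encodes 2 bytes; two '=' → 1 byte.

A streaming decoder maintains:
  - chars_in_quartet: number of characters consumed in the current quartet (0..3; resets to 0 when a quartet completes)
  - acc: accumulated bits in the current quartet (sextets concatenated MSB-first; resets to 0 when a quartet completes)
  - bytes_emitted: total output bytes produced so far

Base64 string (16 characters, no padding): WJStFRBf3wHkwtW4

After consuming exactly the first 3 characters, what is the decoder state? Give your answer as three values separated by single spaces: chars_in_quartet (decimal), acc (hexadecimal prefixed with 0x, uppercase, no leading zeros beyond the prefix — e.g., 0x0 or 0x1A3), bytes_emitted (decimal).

Answer: 3 0x16252 0

Derivation:
After char 0 ('W'=22): chars_in_quartet=1 acc=0x16 bytes_emitted=0
After char 1 ('J'=9): chars_in_quartet=2 acc=0x589 bytes_emitted=0
After char 2 ('S'=18): chars_in_quartet=3 acc=0x16252 bytes_emitted=0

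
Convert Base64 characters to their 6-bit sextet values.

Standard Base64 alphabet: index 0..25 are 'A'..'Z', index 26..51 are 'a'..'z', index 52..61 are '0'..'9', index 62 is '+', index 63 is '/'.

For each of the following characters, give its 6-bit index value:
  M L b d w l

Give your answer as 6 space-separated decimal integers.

Answer: 12 11 27 29 48 37

Derivation:
'M': A..Z range, ord('M') − ord('A') = 12
'L': A..Z range, ord('L') − ord('A') = 11
'b': a..z range, 26 + ord('b') − ord('a') = 27
'd': a..z range, 26 + ord('d') − ord('a') = 29
'w': a..z range, 26 + ord('w') − ord('a') = 48
'l': a..z range, 26 + ord('l') − ord('a') = 37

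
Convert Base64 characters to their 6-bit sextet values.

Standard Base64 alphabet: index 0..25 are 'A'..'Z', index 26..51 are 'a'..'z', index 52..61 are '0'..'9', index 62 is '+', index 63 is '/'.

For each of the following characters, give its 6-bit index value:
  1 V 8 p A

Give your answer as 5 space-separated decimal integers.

'1': 0..9 range, 52 + ord('1') − ord('0') = 53
'V': A..Z range, ord('V') − ord('A') = 21
'8': 0..9 range, 52 + ord('8') − ord('0') = 60
'p': a..z range, 26 + ord('p') − ord('a') = 41
'A': A..Z range, ord('A') − ord('A') = 0

Answer: 53 21 60 41 0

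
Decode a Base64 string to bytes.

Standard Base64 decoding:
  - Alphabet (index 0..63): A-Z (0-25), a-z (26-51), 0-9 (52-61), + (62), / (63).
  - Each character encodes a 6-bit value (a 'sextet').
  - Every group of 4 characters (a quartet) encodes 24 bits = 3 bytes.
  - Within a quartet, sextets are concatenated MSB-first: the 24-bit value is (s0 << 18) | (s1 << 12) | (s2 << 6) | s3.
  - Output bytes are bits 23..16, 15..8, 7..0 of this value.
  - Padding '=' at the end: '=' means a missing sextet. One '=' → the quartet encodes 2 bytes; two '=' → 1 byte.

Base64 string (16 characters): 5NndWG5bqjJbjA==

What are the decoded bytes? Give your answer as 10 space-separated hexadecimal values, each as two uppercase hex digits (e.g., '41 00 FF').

Answer: E4 D9 DD 58 6E 5B AA 32 5B 8C

Derivation:
After char 0 ('5'=57): chars_in_quartet=1 acc=0x39 bytes_emitted=0
After char 1 ('N'=13): chars_in_quartet=2 acc=0xE4D bytes_emitted=0
After char 2 ('n'=39): chars_in_quartet=3 acc=0x39367 bytes_emitted=0
After char 3 ('d'=29): chars_in_quartet=4 acc=0xE4D9DD -> emit E4 D9 DD, reset; bytes_emitted=3
After char 4 ('W'=22): chars_in_quartet=1 acc=0x16 bytes_emitted=3
After char 5 ('G'=6): chars_in_quartet=2 acc=0x586 bytes_emitted=3
After char 6 ('5'=57): chars_in_quartet=3 acc=0x161B9 bytes_emitted=3
After char 7 ('b'=27): chars_in_quartet=4 acc=0x586E5B -> emit 58 6E 5B, reset; bytes_emitted=6
After char 8 ('q'=42): chars_in_quartet=1 acc=0x2A bytes_emitted=6
After char 9 ('j'=35): chars_in_quartet=2 acc=0xAA3 bytes_emitted=6
After char 10 ('J'=9): chars_in_quartet=3 acc=0x2A8C9 bytes_emitted=6
After char 11 ('b'=27): chars_in_quartet=4 acc=0xAA325B -> emit AA 32 5B, reset; bytes_emitted=9
After char 12 ('j'=35): chars_in_quartet=1 acc=0x23 bytes_emitted=9
After char 13 ('A'=0): chars_in_quartet=2 acc=0x8C0 bytes_emitted=9
Padding '==': partial quartet acc=0x8C0 -> emit 8C; bytes_emitted=10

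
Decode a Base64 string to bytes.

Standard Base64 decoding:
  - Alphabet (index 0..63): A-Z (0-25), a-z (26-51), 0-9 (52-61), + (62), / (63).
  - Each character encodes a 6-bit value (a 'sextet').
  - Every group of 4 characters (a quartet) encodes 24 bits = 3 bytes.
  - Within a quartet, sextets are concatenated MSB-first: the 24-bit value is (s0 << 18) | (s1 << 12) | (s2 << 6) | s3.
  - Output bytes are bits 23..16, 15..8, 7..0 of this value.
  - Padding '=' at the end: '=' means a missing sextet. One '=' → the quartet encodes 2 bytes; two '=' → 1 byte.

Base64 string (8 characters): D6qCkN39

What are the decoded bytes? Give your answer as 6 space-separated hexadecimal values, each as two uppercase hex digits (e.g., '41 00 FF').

After char 0 ('D'=3): chars_in_quartet=1 acc=0x3 bytes_emitted=0
After char 1 ('6'=58): chars_in_quartet=2 acc=0xFA bytes_emitted=0
After char 2 ('q'=42): chars_in_quartet=3 acc=0x3EAA bytes_emitted=0
After char 3 ('C'=2): chars_in_quartet=4 acc=0xFAA82 -> emit 0F AA 82, reset; bytes_emitted=3
After char 4 ('k'=36): chars_in_quartet=1 acc=0x24 bytes_emitted=3
After char 5 ('N'=13): chars_in_quartet=2 acc=0x90D bytes_emitted=3
After char 6 ('3'=55): chars_in_quartet=3 acc=0x24377 bytes_emitted=3
After char 7 ('9'=61): chars_in_quartet=4 acc=0x90DDFD -> emit 90 DD FD, reset; bytes_emitted=6

Answer: 0F AA 82 90 DD FD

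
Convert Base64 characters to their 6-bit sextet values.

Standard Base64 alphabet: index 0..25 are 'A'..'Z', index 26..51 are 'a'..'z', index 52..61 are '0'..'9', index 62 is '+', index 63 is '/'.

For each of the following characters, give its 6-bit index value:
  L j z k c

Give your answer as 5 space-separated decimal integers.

Answer: 11 35 51 36 28

Derivation:
'L': A..Z range, ord('L') − ord('A') = 11
'j': a..z range, 26 + ord('j') − ord('a') = 35
'z': a..z range, 26 + ord('z') − ord('a') = 51
'k': a..z range, 26 + ord('k') − ord('a') = 36
'c': a..z range, 26 + ord('c') − ord('a') = 28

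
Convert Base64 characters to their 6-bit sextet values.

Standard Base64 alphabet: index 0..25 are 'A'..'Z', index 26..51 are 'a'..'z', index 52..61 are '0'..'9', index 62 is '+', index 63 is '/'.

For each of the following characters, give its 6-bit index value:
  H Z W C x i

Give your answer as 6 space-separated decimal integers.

'H': A..Z range, ord('H') − ord('A') = 7
'Z': A..Z range, ord('Z') − ord('A') = 25
'W': A..Z range, ord('W') − ord('A') = 22
'C': A..Z range, ord('C') − ord('A') = 2
'x': a..z range, 26 + ord('x') − ord('a') = 49
'i': a..z range, 26 + ord('i') − ord('a') = 34

Answer: 7 25 22 2 49 34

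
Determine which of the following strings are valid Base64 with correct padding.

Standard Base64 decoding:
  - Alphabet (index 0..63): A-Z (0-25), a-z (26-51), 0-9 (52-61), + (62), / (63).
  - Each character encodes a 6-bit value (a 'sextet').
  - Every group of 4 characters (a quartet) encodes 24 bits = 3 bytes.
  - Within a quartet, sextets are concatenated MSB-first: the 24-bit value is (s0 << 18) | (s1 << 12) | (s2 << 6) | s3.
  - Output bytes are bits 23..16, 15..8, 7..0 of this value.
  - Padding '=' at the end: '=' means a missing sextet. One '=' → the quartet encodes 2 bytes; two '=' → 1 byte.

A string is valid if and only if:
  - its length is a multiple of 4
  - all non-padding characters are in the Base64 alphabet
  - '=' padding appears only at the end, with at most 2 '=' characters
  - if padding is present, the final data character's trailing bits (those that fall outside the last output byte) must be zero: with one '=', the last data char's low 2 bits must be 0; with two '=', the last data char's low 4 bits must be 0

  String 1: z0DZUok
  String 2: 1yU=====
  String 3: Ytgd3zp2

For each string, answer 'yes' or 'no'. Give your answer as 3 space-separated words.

String 1: 'z0DZUok' → invalid (len=7 not mult of 4)
String 2: '1yU=====' → invalid (5 pad chars (max 2))
String 3: 'Ytgd3zp2' → valid

Answer: no no yes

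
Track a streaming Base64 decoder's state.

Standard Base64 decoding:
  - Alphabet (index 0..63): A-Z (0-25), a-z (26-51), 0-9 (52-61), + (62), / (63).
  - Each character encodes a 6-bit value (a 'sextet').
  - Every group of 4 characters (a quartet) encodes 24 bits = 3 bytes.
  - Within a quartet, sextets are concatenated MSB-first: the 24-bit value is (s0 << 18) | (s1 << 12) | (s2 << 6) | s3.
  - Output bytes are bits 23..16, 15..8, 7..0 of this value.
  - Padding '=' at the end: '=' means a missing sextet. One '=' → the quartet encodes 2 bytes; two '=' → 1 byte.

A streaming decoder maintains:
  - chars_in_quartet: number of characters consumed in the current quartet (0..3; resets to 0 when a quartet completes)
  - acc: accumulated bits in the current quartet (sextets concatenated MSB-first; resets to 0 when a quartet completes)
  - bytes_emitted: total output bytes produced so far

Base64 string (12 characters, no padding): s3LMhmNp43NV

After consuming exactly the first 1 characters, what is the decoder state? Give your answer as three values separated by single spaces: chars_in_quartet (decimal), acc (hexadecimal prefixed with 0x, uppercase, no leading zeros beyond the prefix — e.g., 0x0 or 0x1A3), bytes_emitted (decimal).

Answer: 1 0x2C 0

Derivation:
After char 0 ('s'=44): chars_in_quartet=1 acc=0x2C bytes_emitted=0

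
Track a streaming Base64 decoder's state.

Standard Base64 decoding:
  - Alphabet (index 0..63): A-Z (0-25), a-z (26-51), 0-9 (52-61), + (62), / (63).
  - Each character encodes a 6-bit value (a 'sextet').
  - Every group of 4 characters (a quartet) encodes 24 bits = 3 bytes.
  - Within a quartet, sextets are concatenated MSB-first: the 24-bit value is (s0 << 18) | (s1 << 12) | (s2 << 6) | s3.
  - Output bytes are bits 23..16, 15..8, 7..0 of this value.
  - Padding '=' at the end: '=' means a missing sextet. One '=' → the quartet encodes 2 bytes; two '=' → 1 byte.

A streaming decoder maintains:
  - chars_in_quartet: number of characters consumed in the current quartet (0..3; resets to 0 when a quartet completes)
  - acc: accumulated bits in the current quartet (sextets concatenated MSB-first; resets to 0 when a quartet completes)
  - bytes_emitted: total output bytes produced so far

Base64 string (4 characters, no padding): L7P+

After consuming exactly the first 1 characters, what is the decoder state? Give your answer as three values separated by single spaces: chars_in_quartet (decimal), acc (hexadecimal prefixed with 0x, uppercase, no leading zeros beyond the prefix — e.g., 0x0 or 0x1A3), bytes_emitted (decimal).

Answer: 1 0xB 0

Derivation:
After char 0 ('L'=11): chars_in_quartet=1 acc=0xB bytes_emitted=0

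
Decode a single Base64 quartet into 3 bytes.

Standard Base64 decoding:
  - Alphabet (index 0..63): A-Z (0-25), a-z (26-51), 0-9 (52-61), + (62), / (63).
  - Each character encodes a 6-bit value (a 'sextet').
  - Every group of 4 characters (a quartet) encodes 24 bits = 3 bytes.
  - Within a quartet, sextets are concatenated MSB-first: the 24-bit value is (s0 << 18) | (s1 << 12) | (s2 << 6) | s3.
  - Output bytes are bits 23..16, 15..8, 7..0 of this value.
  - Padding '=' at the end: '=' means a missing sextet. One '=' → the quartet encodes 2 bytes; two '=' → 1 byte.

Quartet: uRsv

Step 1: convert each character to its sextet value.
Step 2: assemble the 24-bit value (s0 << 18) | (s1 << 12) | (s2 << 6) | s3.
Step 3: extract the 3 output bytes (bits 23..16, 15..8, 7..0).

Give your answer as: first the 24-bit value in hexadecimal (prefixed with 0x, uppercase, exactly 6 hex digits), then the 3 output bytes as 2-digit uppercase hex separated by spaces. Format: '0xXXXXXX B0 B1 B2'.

Answer: 0xB91B2F B9 1B 2F

Derivation:
Sextets: u=46, R=17, s=44, v=47
24-bit: (46<<18) | (17<<12) | (44<<6) | 47
      = 0xB80000 | 0x011000 | 0x000B00 | 0x00002F
      = 0xB91B2F
Bytes: (v>>16)&0xFF=B9, (v>>8)&0xFF=1B, v&0xFF=2F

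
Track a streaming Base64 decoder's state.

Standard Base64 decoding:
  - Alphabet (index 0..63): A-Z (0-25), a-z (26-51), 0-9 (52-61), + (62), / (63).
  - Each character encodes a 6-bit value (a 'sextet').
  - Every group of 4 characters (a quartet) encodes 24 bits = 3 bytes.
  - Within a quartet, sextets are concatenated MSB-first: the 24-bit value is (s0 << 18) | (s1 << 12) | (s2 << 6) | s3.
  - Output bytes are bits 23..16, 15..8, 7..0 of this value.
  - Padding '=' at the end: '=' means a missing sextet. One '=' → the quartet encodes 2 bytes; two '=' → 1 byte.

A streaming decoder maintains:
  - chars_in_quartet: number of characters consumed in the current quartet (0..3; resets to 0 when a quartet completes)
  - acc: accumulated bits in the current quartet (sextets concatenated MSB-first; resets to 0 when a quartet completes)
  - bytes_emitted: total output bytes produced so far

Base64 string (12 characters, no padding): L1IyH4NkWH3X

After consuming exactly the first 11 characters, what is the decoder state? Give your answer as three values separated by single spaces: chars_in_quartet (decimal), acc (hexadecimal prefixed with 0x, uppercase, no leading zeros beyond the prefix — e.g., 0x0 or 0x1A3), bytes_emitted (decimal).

After char 0 ('L'=11): chars_in_quartet=1 acc=0xB bytes_emitted=0
After char 1 ('1'=53): chars_in_quartet=2 acc=0x2F5 bytes_emitted=0
After char 2 ('I'=8): chars_in_quartet=3 acc=0xBD48 bytes_emitted=0
After char 3 ('y'=50): chars_in_quartet=4 acc=0x2F5232 -> emit 2F 52 32, reset; bytes_emitted=3
After char 4 ('H'=7): chars_in_quartet=1 acc=0x7 bytes_emitted=3
After char 5 ('4'=56): chars_in_quartet=2 acc=0x1F8 bytes_emitted=3
After char 6 ('N'=13): chars_in_quartet=3 acc=0x7E0D bytes_emitted=3
After char 7 ('k'=36): chars_in_quartet=4 acc=0x1F8364 -> emit 1F 83 64, reset; bytes_emitted=6
After char 8 ('W'=22): chars_in_quartet=1 acc=0x16 bytes_emitted=6
After char 9 ('H'=7): chars_in_quartet=2 acc=0x587 bytes_emitted=6
After char 10 ('3'=55): chars_in_quartet=3 acc=0x161F7 bytes_emitted=6

Answer: 3 0x161F7 6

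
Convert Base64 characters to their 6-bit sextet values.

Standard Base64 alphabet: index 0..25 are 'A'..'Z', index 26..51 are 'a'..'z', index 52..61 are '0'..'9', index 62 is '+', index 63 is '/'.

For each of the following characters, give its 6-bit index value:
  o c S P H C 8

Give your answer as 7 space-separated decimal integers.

'o': a..z range, 26 + ord('o') − ord('a') = 40
'c': a..z range, 26 + ord('c') − ord('a') = 28
'S': A..Z range, ord('S') − ord('A') = 18
'P': A..Z range, ord('P') − ord('A') = 15
'H': A..Z range, ord('H') − ord('A') = 7
'C': A..Z range, ord('C') − ord('A') = 2
'8': 0..9 range, 52 + ord('8') − ord('0') = 60

Answer: 40 28 18 15 7 2 60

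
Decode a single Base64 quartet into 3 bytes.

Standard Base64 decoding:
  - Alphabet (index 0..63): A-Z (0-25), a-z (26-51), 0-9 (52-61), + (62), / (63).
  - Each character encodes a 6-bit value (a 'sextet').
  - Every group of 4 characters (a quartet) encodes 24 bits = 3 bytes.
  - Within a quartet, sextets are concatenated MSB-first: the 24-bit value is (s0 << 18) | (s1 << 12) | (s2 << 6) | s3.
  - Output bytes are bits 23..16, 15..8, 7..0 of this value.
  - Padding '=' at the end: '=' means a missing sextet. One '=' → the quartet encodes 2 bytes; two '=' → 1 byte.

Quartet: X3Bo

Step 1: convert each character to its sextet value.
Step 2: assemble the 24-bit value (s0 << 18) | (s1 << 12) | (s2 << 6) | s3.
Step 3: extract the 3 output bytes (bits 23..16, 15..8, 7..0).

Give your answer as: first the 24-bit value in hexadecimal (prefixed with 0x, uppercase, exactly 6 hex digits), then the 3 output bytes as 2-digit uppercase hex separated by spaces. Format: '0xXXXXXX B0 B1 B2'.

Answer: 0x5F7068 5F 70 68

Derivation:
Sextets: X=23, 3=55, B=1, o=40
24-bit: (23<<18) | (55<<12) | (1<<6) | 40
      = 0x5C0000 | 0x037000 | 0x000040 | 0x000028
      = 0x5F7068
Bytes: (v>>16)&0xFF=5F, (v>>8)&0xFF=70, v&0xFF=68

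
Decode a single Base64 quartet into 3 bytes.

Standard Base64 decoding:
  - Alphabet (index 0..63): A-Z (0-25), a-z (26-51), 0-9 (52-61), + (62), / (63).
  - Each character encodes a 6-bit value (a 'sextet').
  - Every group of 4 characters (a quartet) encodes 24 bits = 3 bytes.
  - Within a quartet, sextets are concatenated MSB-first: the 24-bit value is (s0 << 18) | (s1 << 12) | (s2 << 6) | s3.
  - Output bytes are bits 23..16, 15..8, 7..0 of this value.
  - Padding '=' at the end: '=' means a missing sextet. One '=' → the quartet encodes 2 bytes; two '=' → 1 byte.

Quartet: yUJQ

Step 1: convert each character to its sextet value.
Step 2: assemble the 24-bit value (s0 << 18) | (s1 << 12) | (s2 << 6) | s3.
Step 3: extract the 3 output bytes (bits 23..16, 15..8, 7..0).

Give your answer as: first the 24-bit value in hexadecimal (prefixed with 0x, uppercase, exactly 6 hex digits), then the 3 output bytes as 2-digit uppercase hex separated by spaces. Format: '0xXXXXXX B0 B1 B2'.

Sextets: y=50, U=20, J=9, Q=16
24-bit: (50<<18) | (20<<12) | (9<<6) | 16
      = 0xC80000 | 0x014000 | 0x000240 | 0x000010
      = 0xC94250
Bytes: (v>>16)&0xFF=C9, (v>>8)&0xFF=42, v&0xFF=50

Answer: 0xC94250 C9 42 50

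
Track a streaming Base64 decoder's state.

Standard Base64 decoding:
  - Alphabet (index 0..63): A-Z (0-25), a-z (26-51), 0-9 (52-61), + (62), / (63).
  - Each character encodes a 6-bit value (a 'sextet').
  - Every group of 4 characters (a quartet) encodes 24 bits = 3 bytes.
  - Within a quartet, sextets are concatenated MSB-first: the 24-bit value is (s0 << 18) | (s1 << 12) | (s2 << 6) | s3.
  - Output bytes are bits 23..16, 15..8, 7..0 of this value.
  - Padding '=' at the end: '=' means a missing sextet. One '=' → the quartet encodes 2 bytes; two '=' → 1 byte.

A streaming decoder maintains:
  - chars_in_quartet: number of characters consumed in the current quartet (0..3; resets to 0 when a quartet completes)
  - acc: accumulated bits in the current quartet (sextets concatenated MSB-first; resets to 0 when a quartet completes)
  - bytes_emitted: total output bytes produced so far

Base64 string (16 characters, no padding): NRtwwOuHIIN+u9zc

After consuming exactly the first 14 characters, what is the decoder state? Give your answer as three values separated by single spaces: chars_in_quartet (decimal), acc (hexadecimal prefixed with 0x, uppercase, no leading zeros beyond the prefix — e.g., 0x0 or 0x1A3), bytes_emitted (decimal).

After char 0 ('N'=13): chars_in_quartet=1 acc=0xD bytes_emitted=0
After char 1 ('R'=17): chars_in_quartet=2 acc=0x351 bytes_emitted=0
After char 2 ('t'=45): chars_in_quartet=3 acc=0xD46D bytes_emitted=0
After char 3 ('w'=48): chars_in_quartet=4 acc=0x351B70 -> emit 35 1B 70, reset; bytes_emitted=3
After char 4 ('w'=48): chars_in_quartet=1 acc=0x30 bytes_emitted=3
After char 5 ('O'=14): chars_in_quartet=2 acc=0xC0E bytes_emitted=3
After char 6 ('u'=46): chars_in_quartet=3 acc=0x303AE bytes_emitted=3
After char 7 ('H'=7): chars_in_quartet=4 acc=0xC0EB87 -> emit C0 EB 87, reset; bytes_emitted=6
After char 8 ('I'=8): chars_in_quartet=1 acc=0x8 bytes_emitted=6
After char 9 ('I'=8): chars_in_quartet=2 acc=0x208 bytes_emitted=6
After char 10 ('N'=13): chars_in_quartet=3 acc=0x820D bytes_emitted=6
After char 11 ('+'=62): chars_in_quartet=4 acc=0x20837E -> emit 20 83 7E, reset; bytes_emitted=9
After char 12 ('u'=46): chars_in_quartet=1 acc=0x2E bytes_emitted=9
After char 13 ('9'=61): chars_in_quartet=2 acc=0xBBD bytes_emitted=9

Answer: 2 0xBBD 9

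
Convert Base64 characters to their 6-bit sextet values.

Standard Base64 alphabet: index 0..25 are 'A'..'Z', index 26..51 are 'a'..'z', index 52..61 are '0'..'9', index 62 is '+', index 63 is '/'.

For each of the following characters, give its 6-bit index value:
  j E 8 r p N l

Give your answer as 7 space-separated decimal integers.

Answer: 35 4 60 43 41 13 37

Derivation:
'j': a..z range, 26 + ord('j') − ord('a') = 35
'E': A..Z range, ord('E') − ord('A') = 4
'8': 0..9 range, 52 + ord('8') − ord('0') = 60
'r': a..z range, 26 + ord('r') − ord('a') = 43
'p': a..z range, 26 + ord('p') − ord('a') = 41
'N': A..Z range, ord('N') − ord('A') = 13
'l': a..z range, 26 + ord('l') − ord('a') = 37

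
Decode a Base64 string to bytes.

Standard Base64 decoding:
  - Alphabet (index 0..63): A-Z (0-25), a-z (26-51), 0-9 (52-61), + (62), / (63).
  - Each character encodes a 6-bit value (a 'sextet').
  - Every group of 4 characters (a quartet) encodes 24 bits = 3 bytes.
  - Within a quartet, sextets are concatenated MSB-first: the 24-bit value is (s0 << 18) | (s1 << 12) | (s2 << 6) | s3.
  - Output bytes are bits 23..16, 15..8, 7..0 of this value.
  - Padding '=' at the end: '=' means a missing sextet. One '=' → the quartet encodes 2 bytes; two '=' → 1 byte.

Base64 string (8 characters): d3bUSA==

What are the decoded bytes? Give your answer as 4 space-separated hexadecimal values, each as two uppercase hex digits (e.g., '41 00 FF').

After char 0 ('d'=29): chars_in_quartet=1 acc=0x1D bytes_emitted=0
After char 1 ('3'=55): chars_in_quartet=2 acc=0x777 bytes_emitted=0
After char 2 ('b'=27): chars_in_quartet=3 acc=0x1DDDB bytes_emitted=0
After char 3 ('U'=20): chars_in_quartet=4 acc=0x7776D4 -> emit 77 76 D4, reset; bytes_emitted=3
After char 4 ('S'=18): chars_in_quartet=1 acc=0x12 bytes_emitted=3
After char 5 ('A'=0): chars_in_quartet=2 acc=0x480 bytes_emitted=3
Padding '==': partial quartet acc=0x480 -> emit 48; bytes_emitted=4

Answer: 77 76 D4 48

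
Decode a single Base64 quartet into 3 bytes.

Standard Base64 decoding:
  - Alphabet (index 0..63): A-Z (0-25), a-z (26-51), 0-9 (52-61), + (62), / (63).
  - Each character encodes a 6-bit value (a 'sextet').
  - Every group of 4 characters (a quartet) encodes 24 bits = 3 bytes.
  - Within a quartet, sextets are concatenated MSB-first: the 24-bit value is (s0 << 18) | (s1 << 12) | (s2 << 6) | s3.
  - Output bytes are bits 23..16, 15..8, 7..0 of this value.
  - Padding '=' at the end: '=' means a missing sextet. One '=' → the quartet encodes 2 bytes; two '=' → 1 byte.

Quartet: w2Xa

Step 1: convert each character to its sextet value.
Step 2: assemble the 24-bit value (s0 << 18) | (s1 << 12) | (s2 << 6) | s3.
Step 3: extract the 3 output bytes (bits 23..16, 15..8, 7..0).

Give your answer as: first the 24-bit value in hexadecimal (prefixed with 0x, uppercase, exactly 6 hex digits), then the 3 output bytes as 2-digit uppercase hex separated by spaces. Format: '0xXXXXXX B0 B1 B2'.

Answer: 0xC365DA C3 65 DA

Derivation:
Sextets: w=48, 2=54, X=23, a=26
24-bit: (48<<18) | (54<<12) | (23<<6) | 26
      = 0xC00000 | 0x036000 | 0x0005C0 | 0x00001A
      = 0xC365DA
Bytes: (v>>16)&0xFF=C3, (v>>8)&0xFF=65, v&0xFF=DA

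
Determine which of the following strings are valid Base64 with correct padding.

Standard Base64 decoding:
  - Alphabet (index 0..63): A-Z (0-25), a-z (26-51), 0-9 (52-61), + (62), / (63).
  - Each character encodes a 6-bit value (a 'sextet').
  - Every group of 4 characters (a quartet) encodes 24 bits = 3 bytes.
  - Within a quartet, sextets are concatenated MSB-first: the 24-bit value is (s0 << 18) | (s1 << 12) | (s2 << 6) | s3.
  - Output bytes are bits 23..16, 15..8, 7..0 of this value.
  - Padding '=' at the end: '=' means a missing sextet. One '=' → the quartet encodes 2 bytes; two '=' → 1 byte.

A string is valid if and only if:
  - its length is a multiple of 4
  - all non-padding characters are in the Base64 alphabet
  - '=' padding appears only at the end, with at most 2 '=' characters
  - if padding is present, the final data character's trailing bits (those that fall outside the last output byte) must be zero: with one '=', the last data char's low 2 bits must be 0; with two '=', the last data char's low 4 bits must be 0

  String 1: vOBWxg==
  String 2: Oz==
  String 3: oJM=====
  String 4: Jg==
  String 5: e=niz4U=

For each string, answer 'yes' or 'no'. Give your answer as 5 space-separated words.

String 1: 'vOBWxg==' → valid
String 2: 'Oz==' → invalid (bad trailing bits)
String 3: 'oJM=====' → invalid (5 pad chars (max 2))
String 4: 'Jg==' → valid
String 5: 'e=niz4U=' → invalid (bad char(s): ['=']; '=' in middle)

Answer: yes no no yes no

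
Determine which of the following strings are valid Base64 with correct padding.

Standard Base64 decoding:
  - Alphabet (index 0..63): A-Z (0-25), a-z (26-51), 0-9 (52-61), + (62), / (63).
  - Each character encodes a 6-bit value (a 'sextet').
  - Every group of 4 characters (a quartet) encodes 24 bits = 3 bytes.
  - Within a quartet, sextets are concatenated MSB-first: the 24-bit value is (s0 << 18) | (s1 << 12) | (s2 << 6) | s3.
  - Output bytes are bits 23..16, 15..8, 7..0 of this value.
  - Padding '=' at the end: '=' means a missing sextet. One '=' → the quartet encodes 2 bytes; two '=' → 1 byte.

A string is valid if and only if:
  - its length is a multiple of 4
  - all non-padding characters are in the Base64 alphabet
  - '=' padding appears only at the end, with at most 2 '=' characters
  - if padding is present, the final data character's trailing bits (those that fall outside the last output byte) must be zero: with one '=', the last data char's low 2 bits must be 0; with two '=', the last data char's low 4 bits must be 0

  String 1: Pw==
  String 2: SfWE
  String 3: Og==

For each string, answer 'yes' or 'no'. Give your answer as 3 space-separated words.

String 1: 'Pw==' → valid
String 2: 'SfWE' → valid
String 3: 'Og==' → valid

Answer: yes yes yes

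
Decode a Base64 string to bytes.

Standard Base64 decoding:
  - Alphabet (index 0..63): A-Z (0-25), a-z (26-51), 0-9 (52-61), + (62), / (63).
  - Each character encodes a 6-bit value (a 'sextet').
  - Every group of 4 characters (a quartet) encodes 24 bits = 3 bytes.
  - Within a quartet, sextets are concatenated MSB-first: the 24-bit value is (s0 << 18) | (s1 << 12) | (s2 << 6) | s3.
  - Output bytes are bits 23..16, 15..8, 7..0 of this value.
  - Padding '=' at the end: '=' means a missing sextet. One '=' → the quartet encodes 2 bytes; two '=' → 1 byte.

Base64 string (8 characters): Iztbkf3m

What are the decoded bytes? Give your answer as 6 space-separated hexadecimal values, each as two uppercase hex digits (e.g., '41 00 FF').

Answer: 23 3B 5B 91 FD E6

Derivation:
After char 0 ('I'=8): chars_in_quartet=1 acc=0x8 bytes_emitted=0
After char 1 ('z'=51): chars_in_quartet=2 acc=0x233 bytes_emitted=0
After char 2 ('t'=45): chars_in_quartet=3 acc=0x8CED bytes_emitted=0
After char 3 ('b'=27): chars_in_quartet=4 acc=0x233B5B -> emit 23 3B 5B, reset; bytes_emitted=3
After char 4 ('k'=36): chars_in_quartet=1 acc=0x24 bytes_emitted=3
After char 5 ('f'=31): chars_in_quartet=2 acc=0x91F bytes_emitted=3
After char 6 ('3'=55): chars_in_quartet=3 acc=0x247F7 bytes_emitted=3
After char 7 ('m'=38): chars_in_quartet=4 acc=0x91FDE6 -> emit 91 FD E6, reset; bytes_emitted=6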